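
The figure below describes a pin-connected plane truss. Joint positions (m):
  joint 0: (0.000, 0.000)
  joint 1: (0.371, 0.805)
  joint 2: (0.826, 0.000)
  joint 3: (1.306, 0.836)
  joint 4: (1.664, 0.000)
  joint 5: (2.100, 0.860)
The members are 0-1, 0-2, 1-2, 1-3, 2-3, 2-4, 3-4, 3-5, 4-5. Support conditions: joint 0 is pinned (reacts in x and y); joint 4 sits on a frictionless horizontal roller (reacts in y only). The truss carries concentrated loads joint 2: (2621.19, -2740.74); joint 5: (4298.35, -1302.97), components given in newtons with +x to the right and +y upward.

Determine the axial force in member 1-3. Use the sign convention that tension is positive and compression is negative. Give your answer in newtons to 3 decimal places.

1191.838

N=6 nodes, M=9 members, R=3 reactions → 2N=12, M+R=12
member 0 (0-1): L=0.8864, (cx,cy)=(0.4186,0.9082)
member 1 (0-2): L=0.8260, (cx,cy)=(1.0000,0.0000)
member 2 (1-2): L=0.9247, (cx,cy)=(0.4921,-0.8706)
member 3 (1-3): L=0.9355, (cx,cy)=(0.9995,0.0331)
member 4 (2-3): L=0.9640, (cx,cy)=(0.4979,0.8672)
member 5 (2-4): L=0.8380, (cx,cy)=(1.0000,0.0000)
member 6 (3-4): L=0.9094, (cx,cy)=(0.3937,-0.9193)
member 7 (3-5): L=0.7944, (cx,cy)=(0.9995,0.0302)
member 8 (4-5): L=0.9642, (cx,cy)=(0.4522,0.8919)
solve A·x = −loads:
  F[0-1] = +1302.2090 N (tension)
  F[0-2] = +6374.4909 N (tension)
  F[1-2] = -1313.1274 N (compression)
  F[1-3] = +1191.8375 N (tension)
  F[2-3] = +4478.5641 N (tension)
  F[2-4] = +877.1766 N (tension)
  F[3-4] = -4102.4022 N (compression)
  F[3-5] = +5038.4000 N (tension)
  F[4-5] = -1631.5227 N (compression)
  Rx@0 = -6919.5400 N
  Ry@0 = -1182.6537 N
  Ry@4 = +5226.3637 N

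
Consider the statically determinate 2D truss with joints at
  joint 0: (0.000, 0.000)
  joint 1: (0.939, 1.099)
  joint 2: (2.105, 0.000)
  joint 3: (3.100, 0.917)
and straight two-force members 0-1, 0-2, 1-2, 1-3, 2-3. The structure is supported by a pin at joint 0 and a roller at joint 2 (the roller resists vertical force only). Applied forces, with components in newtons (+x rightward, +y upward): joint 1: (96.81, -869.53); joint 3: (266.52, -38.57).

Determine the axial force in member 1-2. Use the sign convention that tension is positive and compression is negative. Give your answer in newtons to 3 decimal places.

N=4 nodes, M=5 members, R=3 reactions → 2N=8, M+R=8
member 0 (0-1): L=1.4455, (cx,cy)=(0.6496,0.7603)
member 1 (0-2): L=2.1050, (cx,cy)=(1.0000,0.0000)
member 2 (1-2): L=1.6023, (cx,cy)=(0.7277,-0.6859)
member 3 (1-3): L=2.1687, (cx,cy)=(0.9965,-0.0839)
member 4 (2-3): L=1.3531, (cx,cy)=(0.7353,0.6777)
solve A·x = −loads:
  F[0-1] = -390.3430 N (compression)
  F[0-2] = +616.8946 N (tension)
  F[1-2] = -869.7544 N (compression)
  F[1-3] = +283.5505 N (tension)
  F[2-3] = -21.7996 N (compression)
  Rx@0 = -363.3300 N
  Ry@0 = +296.7705 N
  Ry@2 = +611.3295 N

-869.754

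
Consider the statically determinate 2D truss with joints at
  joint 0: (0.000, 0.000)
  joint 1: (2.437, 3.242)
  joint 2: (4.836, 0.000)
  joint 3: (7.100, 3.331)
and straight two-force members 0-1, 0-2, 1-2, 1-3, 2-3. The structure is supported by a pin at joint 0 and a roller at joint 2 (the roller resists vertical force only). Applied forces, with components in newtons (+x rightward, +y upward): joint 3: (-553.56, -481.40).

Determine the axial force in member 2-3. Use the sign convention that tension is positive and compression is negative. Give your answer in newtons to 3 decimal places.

-576.775

N=4 nodes, M=5 members, R=3 reactions → 2N=8, M+R=8
member 0 (0-1): L=4.0558, (cx,cy)=(0.6009,0.7993)
member 1 (0-2): L=4.8360, (cx,cy)=(1.0000,0.0000)
member 2 (1-2): L=4.0331, (cx,cy)=(0.5948,-0.8039)
member 3 (1-3): L=4.6638, (cx,cy)=(0.9998,0.0191)
member 4 (2-3): L=4.0276, (cx,cy)=(0.5621,0.8271)
solve A·x = −loads:
  F[0-1] = -195.0561 N (compression)
  F[0-2] = -436.3571 N (compression)
  F[1-2] = +188.5182 N (tension)
  F[1-3] = -229.3810 N (compression)
  F[2-3] = -576.7754 N (compression)
  Rx@0 = +553.5600 N
  Ry@0 = +155.9179 N
  Ry@2 = +325.4821 N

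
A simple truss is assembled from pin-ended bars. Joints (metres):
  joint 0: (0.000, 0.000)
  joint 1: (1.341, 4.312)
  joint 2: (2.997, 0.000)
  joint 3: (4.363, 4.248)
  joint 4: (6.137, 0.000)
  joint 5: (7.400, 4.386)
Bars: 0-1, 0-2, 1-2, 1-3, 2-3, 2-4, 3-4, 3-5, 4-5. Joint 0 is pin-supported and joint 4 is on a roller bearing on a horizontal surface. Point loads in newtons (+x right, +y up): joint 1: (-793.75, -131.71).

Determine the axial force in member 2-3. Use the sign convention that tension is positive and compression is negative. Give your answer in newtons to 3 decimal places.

-546.962

N=6 nodes, M=9 members, R=3 reactions → 2N=12, M+R=12
member 0 (0-1): L=4.5157, (cx,cy)=(0.2970,0.9549)
member 1 (0-2): L=2.9970, (cx,cy)=(1.0000,0.0000)
member 2 (1-2): L=4.6191, (cx,cy)=(0.3585,-0.9335)
member 3 (1-3): L=3.0227, (cx,cy)=(0.9998,-0.0212)
member 4 (2-3): L=4.4622, (cx,cy)=(0.3061,0.9520)
member 5 (2-4): L=3.1400, (cx,cy)=(1.0000,0.0000)
member 6 (3-4): L=4.6035, (cx,cy)=(0.3854,-0.9228)
member 7 (3-5): L=3.0401, (cx,cy)=(0.9990,0.0454)
member 8 (4-5): L=4.5642, (cx,cy)=(0.2767,0.9610)
solve A·x = −loads:
  F[0-1] = -691.8473 N (compression)
  F[0-2] = -588.2967 N (compression)
  F[1-2] = +557.7825 N (tension)
  F[1-3] = +388.4105 N (tension)
  F[2-3] = -546.9624 N (compression)
  F[2-4] = -220.8844 N (compression)
  F[3-4] = +573.1963 N (tension)
  F[3-5] = -0.0000 N (compression)
  F[4-5] = -0.0000 N (compression)
  Rx@0 = +793.7500 N
  Ry@0 = +660.6373 N
  Ry@4 = -528.9273 N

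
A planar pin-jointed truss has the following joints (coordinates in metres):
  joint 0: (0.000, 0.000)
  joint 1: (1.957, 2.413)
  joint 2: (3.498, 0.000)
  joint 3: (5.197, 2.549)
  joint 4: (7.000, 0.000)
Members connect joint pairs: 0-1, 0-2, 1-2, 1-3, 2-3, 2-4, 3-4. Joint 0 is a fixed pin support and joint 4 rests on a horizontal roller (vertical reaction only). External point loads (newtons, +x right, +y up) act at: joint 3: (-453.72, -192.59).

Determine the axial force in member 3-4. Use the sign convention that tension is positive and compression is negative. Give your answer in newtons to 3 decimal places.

27.235

N=5 nodes, M=7 members, R=3 reactions → 2N=10, M+R=10
member 0 (0-1): L=3.1068, (cx,cy)=(0.6299,0.7767)
member 1 (0-2): L=3.4980, (cx,cy)=(1.0000,0.0000)
member 2 (1-2): L=2.8631, (cx,cy)=(0.5382,-0.8428)
member 3 (1-3): L=3.2429, (cx,cy)=(0.9991,0.0419)
member 4 (2-3): L=3.0633, (cx,cy)=(0.5546,0.8321)
member 5 (2-4): L=3.5020, (cx,cy)=(1.0000,0.0000)
member 6 (3-4): L=3.1222, (cx,cy)=(0.5775,-0.8164)
solve A·x = −loads:
  F[0-1] = -276.5952 N (compression)
  F[0-2] = -279.4922 N (compression)
  F[1-2] = +239.7894 N (tension)
  F[1-3] = -303.5569 N (compression)
  F[2-3] = -242.8720 N (compression)
  F[2-4] = -15.7273 N (compression)
  F[3-4] = +27.2346 N (tension)
  Rx@0 = +453.7200 N
  Ry@0 = +214.8246 N
  Ry@4 = -22.2346 N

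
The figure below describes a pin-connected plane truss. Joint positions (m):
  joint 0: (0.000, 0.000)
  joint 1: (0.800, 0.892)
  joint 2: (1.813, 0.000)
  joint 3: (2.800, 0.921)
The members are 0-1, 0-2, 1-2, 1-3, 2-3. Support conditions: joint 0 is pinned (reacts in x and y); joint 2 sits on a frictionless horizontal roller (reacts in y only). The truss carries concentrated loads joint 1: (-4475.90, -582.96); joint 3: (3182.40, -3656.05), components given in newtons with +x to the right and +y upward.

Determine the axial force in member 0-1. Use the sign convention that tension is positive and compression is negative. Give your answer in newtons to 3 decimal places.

1449.563

N=4 nodes, M=5 members, R=3 reactions → 2N=8, M+R=8
member 0 (0-1): L=1.1982, (cx,cy)=(0.6677,0.7445)
member 1 (0-2): L=1.8130, (cx,cy)=(1.0000,0.0000)
member 2 (1-2): L=1.3498, (cx,cy)=(0.7505,-0.6609)
member 3 (1-3): L=2.0002, (cx,cy)=(0.9999,0.0145)
member 4 (2-3): L=1.3500, (cx,cy)=(0.7311,0.6822)
solve A·x = −loads:
  F[0-1] = +1449.5628 N (tension)
  F[0-2] = -2261.3334 N (compression)
  F[1-2] = -2356.7908 N (compression)
  F[1-3] = +7213.2813 N (tension)
  F[2-3] = -5512.1903 N (compression)
  Rx@0 = +1293.5000 N
  Ry@0 = -1079.1343 N
  Ry@2 = +5318.1443 N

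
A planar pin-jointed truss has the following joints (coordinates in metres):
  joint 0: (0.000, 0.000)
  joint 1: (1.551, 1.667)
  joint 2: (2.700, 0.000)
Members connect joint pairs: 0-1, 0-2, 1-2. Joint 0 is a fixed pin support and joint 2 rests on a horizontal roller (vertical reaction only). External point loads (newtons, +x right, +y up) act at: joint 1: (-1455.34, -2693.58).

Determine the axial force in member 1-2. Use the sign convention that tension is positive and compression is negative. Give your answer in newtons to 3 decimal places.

N=3 nodes, M=3 members, R=3 reactions → 2N=6, M+R=6
member 0 (0-1): L=2.2769, (cx,cy)=(0.6812,0.7321)
member 1 (0-2): L=2.7000, (cx,cy)=(1.0000,0.0000)
member 2 (1-2): L=2.0246, (cx,cy)=(0.5675,-0.8234)
solve A·x = −loads:
  F[0-1] = -2792.9905 N (compression)
  F[0-2] = +447.1756 N (tension)
  F[1-2] = -787.9557 N (compression)
  Rx@0 = +1455.3400 N
  Ry@0 = +2044.8056 N
  Ry@2 = +648.7744 N

-787.956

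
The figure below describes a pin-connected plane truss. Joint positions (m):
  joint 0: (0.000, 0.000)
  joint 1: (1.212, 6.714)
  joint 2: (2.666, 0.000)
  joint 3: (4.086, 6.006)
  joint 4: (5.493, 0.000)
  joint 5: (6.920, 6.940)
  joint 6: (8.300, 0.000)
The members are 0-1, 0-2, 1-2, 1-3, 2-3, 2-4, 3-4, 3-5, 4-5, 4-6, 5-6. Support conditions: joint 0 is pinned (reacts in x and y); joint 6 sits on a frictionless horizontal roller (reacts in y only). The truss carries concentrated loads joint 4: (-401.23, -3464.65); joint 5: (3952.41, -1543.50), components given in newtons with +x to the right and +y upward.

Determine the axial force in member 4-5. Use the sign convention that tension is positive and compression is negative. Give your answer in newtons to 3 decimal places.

4916.785

N=7 nodes, M=11 members, R=3 reactions → 2N=14, M+R=14
member 0 (0-1): L=6.8225, (cx,cy)=(0.1776,0.9841)
member 1 (0-2): L=2.6660, (cx,cy)=(1.0000,0.0000)
member 2 (1-2): L=6.8696, (cx,cy)=(0.2117,-0.9773)
member 3 (1-3): L=2.9599, (cx,cy)=(0.9710,-0.2392)
member 4 (2-3): L=6.1716, (cx,cy)=(0.2301,0.9732)
member 5 (2-4): L=2.8270, (cx,cy)=(1.0000,0.0000)
member 6 (3-4): L=6.1686, (cx,cy)=(0.2281,-0.9736)
member 7 (3-5): L=2.9839, (cx,cy)=(0.9498,0.3130)
member 8 (4-5): L=7.0852, (cx,cy)=(0.2014,0.9795)
member 9 (4-6): L=2.8070, (cx,cy)=(1.0000,0.0000)
member 10 (5-6): L=7.0759, (cx,cy)=(0.1950,-0.9808)
solve A·x = −loads:
  F[0-1] = +1906.7650 N (tension)
  F[0-2] = +3212.4488 N (tension)
  F[1-2] = -2118.3251 N (compression)
  F[1-3] = +810.6185 N (tension)
  F[2-3] = +2127.4110 N (tension)
  F[2-4] = +2274.6033 N (tension)
  F[3-4] = -1387.9668 N (compression)
  F[3-5] = +1677.4501 N (tension)
  F[4-5] = +4916.7855 N (tension)
  F[4-6] = +1368.9812 N (tension)
  F[5-6] = -7019.3761 N (compression)
  Rx@0 = -3551.1800 N
  Ry@0 = -1876.4365 N
  Ry@6 = +6884.5865 N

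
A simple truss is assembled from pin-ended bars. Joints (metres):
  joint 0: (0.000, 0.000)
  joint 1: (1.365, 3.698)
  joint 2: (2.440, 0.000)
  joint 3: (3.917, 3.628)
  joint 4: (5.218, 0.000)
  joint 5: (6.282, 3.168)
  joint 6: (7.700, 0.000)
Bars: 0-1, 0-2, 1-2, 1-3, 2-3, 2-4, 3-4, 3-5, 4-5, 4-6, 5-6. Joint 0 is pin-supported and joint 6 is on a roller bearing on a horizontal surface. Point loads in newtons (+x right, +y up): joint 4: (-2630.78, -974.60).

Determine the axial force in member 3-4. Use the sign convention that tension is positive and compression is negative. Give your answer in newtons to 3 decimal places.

434.101

N=7 nodes, M=11 members, R=3 reactions → 2N=14, M+R=14
member 0 (0-1): L=3.9419, (cx,cy)=(0.3463,0.9381)
member 1 (0-2): L=2.4400, (cx,cy)=(1.0000,0.0000)
member 2 (1-2): L=3.8511, (cx,cy)=(0.2791,-0.9602)
member 3 (1-3): L=2.5530, (cx,cy)=(0.9996,-0.0274)
member 4 (2-3): L=3.9171, (cx,cy)=(0.3771,0.9262)
member 5 (2-4): L=2.7780, (cx,cy)=(1.0000,0.0000)
member 6 (3-4): L=3.8542, (cx,cy)=(0.3376,-0.9413)
member 7 (3-5): L=2.4093, (cx,cy)=(0.9816,-0.1909)
member 8 (4-5): L=3.3419, (cx,cy)=(0.3184,0.9480)
member 9 (4-6): L=2.4820, (cx,cy)=(1.0000,0.0000)
member 10 (5-6): L=3.4709, (cx,cy)=(0.4085,-0.9127)
solve A·x = −loads:
  F[0-1] = -334.8684 N (compression)
  F[0-2] = -2514.8213 N (compression)
  F[1-2] = +333.1233 N (tension)
  F[1-3] = -209.0261 N (compression)
  F[2-3] = -345.3743 N (compression)
  F[2-4] = -2291.6051 N (compression)
  F[3-4] = +434.1005 N (tension)
  F[3-5] = -494.8088 N (compression)
  F[4-5] = +597.0470 N (tension)
  F[4-6] = +295.6180 N (tension)
  F[5-6] = -723.5909 N (compression)
  Rx@0 = +2630.7800 N
  Ry@0 = +314.1503 N
  Ry@6 = +660.4497 N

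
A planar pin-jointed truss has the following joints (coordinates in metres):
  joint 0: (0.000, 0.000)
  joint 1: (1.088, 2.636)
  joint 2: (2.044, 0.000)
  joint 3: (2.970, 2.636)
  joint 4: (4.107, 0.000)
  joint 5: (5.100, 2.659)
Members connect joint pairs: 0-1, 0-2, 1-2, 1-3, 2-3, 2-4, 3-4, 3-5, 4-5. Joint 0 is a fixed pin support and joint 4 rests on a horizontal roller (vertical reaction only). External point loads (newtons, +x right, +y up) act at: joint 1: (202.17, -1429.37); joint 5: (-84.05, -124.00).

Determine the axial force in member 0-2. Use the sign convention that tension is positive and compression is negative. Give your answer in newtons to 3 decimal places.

N=6 nodes, M=9 members, R=3 reactions → 2N=12, M+R=12
member 0 (0-1): L=2.8517, (cx,cy)=(0.3815,0.9244)
member 1 (0-2): L=2.0440, (cx,cy)=(1.0000,0.0000)
member 2 (1-2): L=2.8040, (cx,cy)=(0.3409,-0.9401)
member 3 (1-3): L=1.8820, (cx,cy)=(1.0000,0.0000)
member 4 (2-3): L=2.7939, (cx,cy)=(0.3314,0.9435)
member 5 (2-4): L=2.0630, (cx,cy)=(1.0000,0.0000)
member 6 (3-4): L=2.8708, (cx,cy)=(0.3961,-0.9182)
member 7 (3-5): L=2.1301, (cx,cy)=(0.9999,0.0108)
member 8 (4-5): L=2.8384, (cx,cy)=(0.3498,0.9368)
solve A·x = −loads:
  F[0-1] = -1022.7497 N (compression)
  F[0-2] = +508.3253 N (tension)
  F[1-2] = -514.8291 N (compression)
  F[1-3] = -416.8489 N (compression)
  F[2-3] = +512.9772 N (tension)
  F[2-4] = +162.7806 N (tension)
  F[3-4] = -527.5317 N (compression)
  F[3-5] = -37.8974 N (compression)
  F[4-5] = -131.9278 N (compression)
  Rx@0 = -118.1200 N
  Ry@0 = +945.3871 N
  Ry@4 = +607.9829 N

508.325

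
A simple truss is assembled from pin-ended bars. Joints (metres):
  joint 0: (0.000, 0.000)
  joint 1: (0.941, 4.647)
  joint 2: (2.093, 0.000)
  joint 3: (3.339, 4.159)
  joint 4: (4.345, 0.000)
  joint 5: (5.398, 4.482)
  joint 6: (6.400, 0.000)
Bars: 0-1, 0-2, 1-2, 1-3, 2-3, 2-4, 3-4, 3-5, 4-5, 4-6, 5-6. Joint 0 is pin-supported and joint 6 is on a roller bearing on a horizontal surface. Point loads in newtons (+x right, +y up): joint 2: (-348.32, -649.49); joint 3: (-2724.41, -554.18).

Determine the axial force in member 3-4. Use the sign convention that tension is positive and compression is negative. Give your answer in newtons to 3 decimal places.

1402.997

N=7 nodes, M=11 members, R=3 reactions → 2N=14, M+R=14
member 0 (0-1): L=4.7413, (cx,cy)=(0.1985,0.9801)
member 1 (0-2): L=2.0930, (cx,cy)=(1.0000,0.0000)
member 2 (1-2): L=4.7877, (cx,cy)=(0.2406,-0.9706)
member 3 (1-3): L=2.4472, (cx,cy)=(0.9799,-0.1994)
member 4 (2-3): L=4.3416, (cx,cy)=(0.2870,0.9579)
member 5 (2-4): L=2.2520, (cx,cy)=(1.0000,0.0000)
member 6 (3-4): L=4.2789, (cx,cy)=(0.2351,-0.9720)
member 7 (3-5): L=2.0842, (cx,cy)=(0.9879,0.1550)
member 8 (4-5): L=4.6040, (cx,cy)=(0.2287,0.9735)
member 9 (4-6): L=2.0550, (cx,cy)=(1.0000,0.0000)
member 10 (5-6): L=4.5926, (cx,cy)=(0.2182,-0.9759)
solve A·x = −loads:
  F[0-1] = -2522.7657 N (compression)
  F[0-2] = -2572.0416 N (compression)
  F[1-2] = +2793.3204 N (tension)
  F[1-3] = -1196.8516 N (compression)
  F[2-3] = -2152.3007 N (compression)
  F[2-4] = -933.9113 N (compression)
  F[3-4] = +1402.9974 N (tension)
  F[3-5] = +611.4470 N (tension)
  F[4-5] = -1400.8010 N (compression)
  F[4-6] = -283.6789 N (compression)
  F[5-6] = +1300.2343 N (tension)
  Rx@0 = +3072.7300 N
  Ry@0 = +2472.5812 N
  Ry@6 = -1268.9112 N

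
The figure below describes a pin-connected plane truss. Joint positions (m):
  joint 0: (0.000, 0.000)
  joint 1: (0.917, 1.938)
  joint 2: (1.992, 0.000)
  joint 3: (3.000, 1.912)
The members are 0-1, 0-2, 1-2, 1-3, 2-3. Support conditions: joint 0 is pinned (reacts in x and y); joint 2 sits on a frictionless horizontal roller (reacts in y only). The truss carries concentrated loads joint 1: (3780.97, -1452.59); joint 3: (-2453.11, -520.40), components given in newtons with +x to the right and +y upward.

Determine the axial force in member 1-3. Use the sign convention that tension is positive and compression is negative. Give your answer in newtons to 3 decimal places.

N=4 nodes, M=5 members, R=3 reactions → 2N=8, M+R=8
member 0 (0-1): L=2.1440, (cx,cy)=(0.4277,0.9039)
member 1 (0-2): L=1.9920, (cx,cy)=(1.0000,0.0000)
member 2 (1-2): L=2.2162, (cx,cy)=(0.4851,-0.8745)
member 3 (1-3): L=2.0832, (cx,cy)=(0.9999,-0.0125)
member 4 (2-3): L=2.1614, (cx,cy)=(0.4664,0.8846)
solve A·x = −loads:
  F[0-1] = +888.7026 N (tension)
  F[0-2] = +947.7571 N (tension)
  F[1-2] = -2548.8248 N (compression)
  F[1-3] = -2164.6820 N (compression)
  F[2-3] = -618.8327 N (compression)
  Rx@0 = -1327.8600 N
  Ry@0 = -803.3145 N
  Ry@2 = +2776.3045 N

-2164.682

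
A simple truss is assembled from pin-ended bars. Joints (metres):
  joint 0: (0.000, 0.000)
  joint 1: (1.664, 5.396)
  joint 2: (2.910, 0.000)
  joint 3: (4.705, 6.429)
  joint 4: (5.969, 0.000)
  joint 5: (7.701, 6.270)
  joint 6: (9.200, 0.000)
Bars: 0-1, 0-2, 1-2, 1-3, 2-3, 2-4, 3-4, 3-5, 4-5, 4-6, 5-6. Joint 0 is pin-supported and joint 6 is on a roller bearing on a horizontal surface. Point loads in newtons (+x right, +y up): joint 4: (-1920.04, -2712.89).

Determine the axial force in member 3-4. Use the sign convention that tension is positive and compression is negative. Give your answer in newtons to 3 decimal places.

N=7 nodes, M=11 members, R=3 reactions → 2N=14, M+R=14
member 0 (0-1): L=5.6467, (cx,cy)=(0.2947,0.9556)
member 1 (0-2): L=2.9100, (cx,cy)=(1.0000,0.0000)
member 2 (1-2): L=5.5380, (cx,cy)=(0.2250,-0.9744)
member 3 (1-3): L=3.2117, (cx,cy)=(0.9469,0.3216)
member 4 (2-3): L=6.6749, (cx,cy)=(0.2689,0.9632)
member 5 (2-4): L=3.0590, (cx,cy)=(1.0000,0.0000)
member 6 (3-4): L=6.5521, (cx,cy)=(0.1929,-0.9812)
member 7 (3-5): L=3.0002, (cx,cy)=(0.9986,-0.0530)
member 8 (4-5): L=6.5048, (cx,cy)=(0.2663,0.9639)
member 9 (4-6): L=3.2310, (cx,cy)=(1.0000,0.0000)
member 10 (5-6): L=6.4467, (cx,cy)=(0.2325,-0.9726)
solve A·x = −loads:
  F[0-1] = -997.0282 N (compression)
  F[0-2] = -1626.2326 N (compression)
  F[1-2] = +811.7254 N (tension)
  F[1-3] = -503.1764 N (compression)
  F[2-3] = -821.1626 N (compression)
  F[2-4] = -1222.7756 N (compression)
  F[3-4] = +1019.3438 N (tension)
  F[3-5] = -895.1700 N (compression)
  F[4-5] = +1776.8378 N (tension)
  F[4-6] = +420.8042 N (tension)
  F[5-6] = -1809.7378 N (compression)
  Rx@0 = +1920.0400 N
  Ry@0 = +952.7552 N
  Ry@6 = +1760.1348 N

1019.344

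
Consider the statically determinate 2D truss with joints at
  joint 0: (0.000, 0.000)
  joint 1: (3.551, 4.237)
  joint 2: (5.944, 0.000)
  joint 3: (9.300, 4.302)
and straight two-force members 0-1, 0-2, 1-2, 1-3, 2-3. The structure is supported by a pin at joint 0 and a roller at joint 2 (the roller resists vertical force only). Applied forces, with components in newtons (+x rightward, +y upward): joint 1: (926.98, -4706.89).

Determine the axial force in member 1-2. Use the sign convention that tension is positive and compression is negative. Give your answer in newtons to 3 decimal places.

-3988.302

N=4 nodes, M=5 members, R=3 reactions → 2N=8, M+R=8
member 0 (0-1): L=5.5283, (cx,cy)=(0.6423,0.7664)
member 1 (0-2): L=5.9440, (cx,cy)=(1.0000,0.0000)
member 2 (1-2): L=4.8661, (cx,cy)=(0.4918,-0.8707)
member 3 (1-3): L=5.7494, (cx,cy)=(0.9999,0.0113)
member 4 (2-3): L=5.4562, (cx,cy)=(0.6151,0.7885)
solve A·x = −loads:
  F[0-1] = -1610.3109 N (compression)
  F[0-2] = +1961.3387 N (tension)
  F[1-2] = -3988.3023 N (compression)
  F[1-3] = +0.0000 N (tension)
  F[2-3] = -0.0000 N (compression)
  Rx@0 = -926.9800 N
  Ry@0 = +1234.1813 N
  Ry@2 = +3472.7087 N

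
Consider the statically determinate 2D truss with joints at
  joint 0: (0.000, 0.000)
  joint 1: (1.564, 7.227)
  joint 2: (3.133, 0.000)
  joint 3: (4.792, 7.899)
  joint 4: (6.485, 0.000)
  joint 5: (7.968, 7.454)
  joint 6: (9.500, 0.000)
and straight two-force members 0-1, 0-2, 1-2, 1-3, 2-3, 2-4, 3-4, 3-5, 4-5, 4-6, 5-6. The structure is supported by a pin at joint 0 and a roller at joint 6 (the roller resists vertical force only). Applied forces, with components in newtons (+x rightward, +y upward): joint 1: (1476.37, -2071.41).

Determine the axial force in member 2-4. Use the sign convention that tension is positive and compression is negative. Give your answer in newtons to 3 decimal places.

872.669

N=7 nodes, M=11 members, R=3 reactions → 2N=14, M+R=14
member 0 (0-1): L=7.3943, (cx,cy)=(0.2115,0.9774)
member 1 (0-2): L=3.1330, (cx,cy)=(1.0000,0.0000)
member 2 (1-2): L=7.3954, (cx,cy)=(0.2122,-0.9772)
member 3 (1-3): L=3.2972, (cx,cy)=(0.9790,0.2038)
member 4 (2-3): L=8.0713, (cx,cy)=(0.2055,0.9786)
member 5 (2-4): L=3.3520, (cx,cy)=(1.0000,0.0000)
member 6 (3-4): L=8.0784, (cx,cy)=(0.2096,-0.9778)
member 7 (3-5): L=3.2070, (cx,cy)=(0.9903,-0.1388)
member 8 (4-5): L=7.6001, (cx,cy)=(0.1951,0.9808)
member 9 (4-6): L=3.0150, (cx,cy)=(1.0000,0.0000)
member 10 (5-6): L=7.6098, (cx,cy)=(0.2013,-0.9795)
solve A·x = −loads:
  F[0-1] = -621.3189 N (compression)
  F[0-2] = +1607.7879 N (tension)
  F[1-2] = -1761.1628 N (compression)
  F[1-3] = -1260.5984 N (compression)
  F[2-3] = +1758.6193 N (tension)
  F[2-4] = +872.6689 N (tension)
  F[3-4] = -1414.8398 N (compression)
  F[3-5] = -581.7870 N (compression)
  F[4-5] = +1410.5349 N (tension)
  F[4-6] = +300.9224 N (tension)
  F[5-6] = -1494.7526 N (compression)
  Rx@0 = -1476.3700 N
  Ry@0 = +607.2614 N
  Ry@6 = +1464.1486 N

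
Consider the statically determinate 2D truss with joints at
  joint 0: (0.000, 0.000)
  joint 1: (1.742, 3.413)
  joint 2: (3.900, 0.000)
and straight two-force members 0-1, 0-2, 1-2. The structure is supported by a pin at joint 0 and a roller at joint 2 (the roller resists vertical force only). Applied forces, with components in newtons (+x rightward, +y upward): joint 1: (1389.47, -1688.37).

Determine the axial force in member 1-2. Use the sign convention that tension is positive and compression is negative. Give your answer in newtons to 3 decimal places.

N=3 nodes, M=3 members, R=3 reactions → 2N=6, M+R=6
member 0 (0-1): L=3.8319, (cx,cy)=(0.4546,0.8907)
member 1 (0-2): L=3.9000, (cx,cy)=(1.0000,0.0000)
member 2 (1-2): L=4.0380, (cx,cy)=(0.5344,-0.8452)
solve A·x = −loads:
  F[0-1] = +316.3084 N (tension)
  F[0-2] = +1245.6731 N (tension)
  F[1-2] = -2330.8812 N (compression)
  Rx@0 = -1389.4700 N
  Ry@0 = -281.7330 N
  Ry@2 = +1970.1030 N

-2330.881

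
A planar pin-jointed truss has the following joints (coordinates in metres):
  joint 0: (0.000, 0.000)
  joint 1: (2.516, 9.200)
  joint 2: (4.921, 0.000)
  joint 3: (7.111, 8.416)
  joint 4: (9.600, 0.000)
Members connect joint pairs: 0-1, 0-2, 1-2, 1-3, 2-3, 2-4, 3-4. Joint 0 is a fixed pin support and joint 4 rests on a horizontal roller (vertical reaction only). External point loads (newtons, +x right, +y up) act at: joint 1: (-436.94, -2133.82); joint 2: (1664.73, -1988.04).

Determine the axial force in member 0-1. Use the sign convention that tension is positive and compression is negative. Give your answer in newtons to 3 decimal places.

N=5 nodes, M=7 members, R=3 reactions → 2N=10, M+R=10
member 0 (0-1): L=9.5378, (cx,cy)=(0.2638,0.9646)
member 1 (0-2): L=4.9210, (cx,cy)=(1.0000,0.0000)
member 2 (1-2): L=9.5092, (cx,cy)=(0.2529,-0.9675)
member 3 (1-3): L=4.6614, (cx,cy)=(0.9858,-0.1682)
member 4 (2-3): L=8.6963, (cx,cy)=(0.2518,0.9678)
member 5 (2-4): L=4.6790, (cx,cy)=(1.0000,0.0000)
member 6 (3-4): L=8.7763, (cx,cy)=(0.2836,-0.9589)
solve A·x = −loads:
  F[0-1] = -3071.0556 N (compression)
  F[0-2] = +2037.9086 N (tension)
  F[1-2] = +965.1570 N (tension)
  F[1-3] = -626.2009 N (compression)
  F[2-3] = +1089.3709 N (tension)
  F[2-4] = +342.9420 N (tension)
  F[3-4] = -1209.2311 N (compression)
  Rx@0 = -1227.7900 N
  Ry@0 = +2962.2779 N
  Ry@4 = +1159.5821 N

-3071.056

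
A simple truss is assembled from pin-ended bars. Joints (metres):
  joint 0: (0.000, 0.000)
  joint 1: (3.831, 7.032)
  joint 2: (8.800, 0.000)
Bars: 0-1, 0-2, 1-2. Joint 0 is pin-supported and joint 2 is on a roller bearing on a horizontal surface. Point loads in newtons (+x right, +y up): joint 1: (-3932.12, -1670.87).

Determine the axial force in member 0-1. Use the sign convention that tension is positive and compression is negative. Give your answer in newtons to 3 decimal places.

N=3 nodes, M=3 members, R=3 reactions → 2N=6, M+R=6
member 0 (0-1): L=8.0078, (cx,cy)=(0.4784,0.8781)
member 1 (0-2): L=8.8000, (cx,cy)=(1.0000,0.0000)
member 2 (1-2): L=8.6105, (cx,cy)=(0.5771,-0.8167)
solve A·x = −loads:
  F[0-1] = -4652.5595 N (compression)
  F[0-2] = -1706.3083 N (compression)
  F[1-2] = +2956.7510 N (tension)
  Rx@0 = +3932.1200 N
  Ry@0 = +4085.5933 N
  Ry@2 = -2414.7233 N

-4652.560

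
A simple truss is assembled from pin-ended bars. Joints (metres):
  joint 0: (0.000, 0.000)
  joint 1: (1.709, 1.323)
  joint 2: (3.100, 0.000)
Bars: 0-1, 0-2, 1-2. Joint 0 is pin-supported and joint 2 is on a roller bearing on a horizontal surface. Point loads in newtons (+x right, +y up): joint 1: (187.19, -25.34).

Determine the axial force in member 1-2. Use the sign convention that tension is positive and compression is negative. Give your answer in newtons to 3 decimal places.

N=3 nodes, M=3 members, R=3 reactions → 2N=6, M+R=6
member 0 (0-1): L=2.1613, (cx,cy)=(0.7907,0.6121)
member 1 (0-2): L=3.1000, (cx,cy)=(1.0000,0.0000)
member 2 (1-2): L=1.9197, (cx,cy)=(0.7246,-0.6892)
solve A·x = −loads:
  F[0-1] = +111.9302 N (tension)
  F[0-2] = +98.6817 N (tension)
  F[1-2] = -136.1885 N (compression)
  Rx@0 = -187.1900 N
  Ry@0 = -68.5176 N
  Ry@2 = +93.8576 N

-136.189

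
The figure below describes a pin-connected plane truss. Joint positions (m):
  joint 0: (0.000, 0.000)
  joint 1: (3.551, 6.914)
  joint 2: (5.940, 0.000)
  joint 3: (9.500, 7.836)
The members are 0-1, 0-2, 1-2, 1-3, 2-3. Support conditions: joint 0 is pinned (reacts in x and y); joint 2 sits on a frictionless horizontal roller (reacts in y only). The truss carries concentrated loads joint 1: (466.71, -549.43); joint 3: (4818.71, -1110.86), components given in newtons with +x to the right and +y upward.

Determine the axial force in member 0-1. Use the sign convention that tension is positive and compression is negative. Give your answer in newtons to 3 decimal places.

8256.915

N=4 nodes, M=5 members, R=3 reactions → 2N=8, M+R=8
member 0 (0-1): L=7.7726, (cx,cy)=(0.4569,0.8895)
member 1 (0-2): L=5.9400, (cx,cy)=(1.0000,0.0000)
member 2 (1-2): L=7.3151, (cx,cy)=(0.3266,-0.9452)
member 3 (1-3): L=6.0200, (cx,cy)=(0.9882,0.1532)
member 4 (2-3): L=8.6068, (cx,cy)=(0.4136,0.9104)
solve A·x = −loads:
  F[0-1] = +8256.9155 N (tension)
  F[0-2] = +1513.1452 N (tension)
  F[1-2] = -7413.2137 N (compression)
  F[1-3] = +5794.9751 N (tension)
  F[2-3] = -2194.9599 N (compression)
  Rx@0 = -5285.4200 N
  Ry@0 = -7344.8347 N
  Ry@2 = +9005.1247 N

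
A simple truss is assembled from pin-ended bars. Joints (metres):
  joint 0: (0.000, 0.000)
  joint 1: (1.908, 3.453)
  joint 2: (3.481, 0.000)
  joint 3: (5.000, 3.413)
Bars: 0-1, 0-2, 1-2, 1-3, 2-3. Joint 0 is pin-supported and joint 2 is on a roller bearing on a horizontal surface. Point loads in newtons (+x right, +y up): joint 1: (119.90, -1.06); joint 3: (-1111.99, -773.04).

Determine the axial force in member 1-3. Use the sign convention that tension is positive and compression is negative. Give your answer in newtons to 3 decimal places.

-763.606

N=4 nodes, M=5 members, R=3 reactions → 2N=8, M+R=8
member 0 (0-1): L=3.9451, (cx,cy)=(0.4836,0.8753)
member 1 (0-2): L=3.4810, (cx,cy)=(1.0000,0.0000)
member 2 (1-2): L=3.7944, (cx,cy)=(0.4146,-0.9100)
member 3 (1-3): L=3.0923, (cx,cy)=(0.9999,-0.0129)
member 4 (2-3): L=3.7358, (cx,cy)=(0.4066,0.9136)
solve A·x = −loads:
  F[0-1] = -724.8995 N (compression)
  F[0-2] = -641.4995 N (compression)
  F[1-2] = +706.9031 N (tension)
  F[1-3] = -763.6062 N (compression)
  F[2-3] = -856.9573 N (compression)
  Rx@0 = +992.0900 N
  Ry@0 = +634.4805 N
  Ry@2 = +139.6195 N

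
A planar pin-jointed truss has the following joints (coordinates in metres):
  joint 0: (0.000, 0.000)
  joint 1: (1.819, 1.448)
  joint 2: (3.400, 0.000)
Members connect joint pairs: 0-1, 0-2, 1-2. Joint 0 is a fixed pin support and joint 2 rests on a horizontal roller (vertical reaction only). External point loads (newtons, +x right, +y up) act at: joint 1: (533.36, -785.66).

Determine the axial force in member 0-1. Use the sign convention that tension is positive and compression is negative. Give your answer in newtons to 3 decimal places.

-221.873

N=3 nodes, M=3 members, R=3 reactions → 2N=6, M+R=6
member 0 (0-1): L=2.3250, (cx,cy)=(0.7824,0.6228)
member 1 (0-2): L=3.4000, (cx,cy)=(1.0000,0.0000)
member 2 (1-2): L=2.1439, (cx,cy)=(0.7374,-0.6754)
solve A·x = −loads:
  F[0-1] = -221.8725 N (compression)
  F[0-2] = +706.9480 N (tension)
  F[1-2] = -958.6457 N (compression)
  Rx@0 = -533.3600 N
  Ry@0 = +138.1833 N
  Ry@2 = +647.4767 N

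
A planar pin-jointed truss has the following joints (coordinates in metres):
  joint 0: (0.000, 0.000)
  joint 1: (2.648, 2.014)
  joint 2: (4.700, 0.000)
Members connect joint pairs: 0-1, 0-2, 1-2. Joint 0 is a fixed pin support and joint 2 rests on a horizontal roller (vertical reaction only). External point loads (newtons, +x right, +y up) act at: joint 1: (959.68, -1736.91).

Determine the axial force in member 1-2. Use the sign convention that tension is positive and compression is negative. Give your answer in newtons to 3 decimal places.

N=3 nodes, M=3 members, R=3 reactions → 2N=6, M+R=6
member 0 (0-1): L=3.3269, (cx,cy)=(0.7959,0.6054)
member 1 (0-2): L=4.7000, (cx,cy)=(1.0000,0.0000)
member 2 (1-2): L=2.8752, (cx,cy)=(0.7137,-0.7005)
solve A·x = −loads:
  F[0-1] = -573.3565 N (compression)
  F[0-2] = +1416.0385 N (tension)
  F[1-2] = -1984.1251 N (compression)
  Rx@0 = -959.6800 N
  Ry@0 = +347.0944 N
  Ry@2 = +1389.8156 N

-1984.125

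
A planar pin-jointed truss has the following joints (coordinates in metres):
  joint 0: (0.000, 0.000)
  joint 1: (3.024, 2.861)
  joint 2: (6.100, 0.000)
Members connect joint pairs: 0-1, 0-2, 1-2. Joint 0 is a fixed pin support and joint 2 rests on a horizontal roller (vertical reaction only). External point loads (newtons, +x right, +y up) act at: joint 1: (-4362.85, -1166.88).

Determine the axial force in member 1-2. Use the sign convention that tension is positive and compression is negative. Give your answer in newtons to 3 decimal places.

2155.164

N=3 nodes, M=3 members, R=3 reactions → 2N=6, M+R=6
member 0 (0-1): L=4.1629, (cx,cy)=(0.7264,0.6873)
member 1 (0-2): L=6.1000, (cx,cy)=(1.0000,0.0000)
member 2 (1-2): L=4.2008, (cx,cy)=(0.7322,-0.6811)
solve A·x = −loads:
  F[0-1] = -3833.5842 N (compression)
  F[0-2] = -1578.0834 N (compression)
  F[1-2] = +2155.1637 N (tension)
  Rx@0 = +4362.8500 N
  Ry@0 = +2634.6618 N
  Ry@2 = -1467.7818 N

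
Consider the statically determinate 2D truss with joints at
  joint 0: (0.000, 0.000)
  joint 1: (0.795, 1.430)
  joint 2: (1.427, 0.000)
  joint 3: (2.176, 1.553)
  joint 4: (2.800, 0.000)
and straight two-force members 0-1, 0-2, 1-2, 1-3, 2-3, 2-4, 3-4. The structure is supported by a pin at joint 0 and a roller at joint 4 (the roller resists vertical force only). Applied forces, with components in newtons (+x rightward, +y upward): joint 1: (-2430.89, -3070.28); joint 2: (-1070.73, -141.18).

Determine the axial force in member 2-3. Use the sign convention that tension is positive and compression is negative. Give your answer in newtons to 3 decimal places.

-357.827

N=5 nodes, M=7 members, R=3 reactions → 2N=10, M+R=10
member 0 (0-1): L=1.6361, (cx,cy)=(0.4859,0.8740)
member 1 (0-2): L=1.4270, (cx,cy)=(1.0000,0.0000)
member 2 (1-2): L=1.5634, (cx,cy)=(0.4042,-0.9147)
member 3 (1-3): L=1.3865, (cx,cy)=(0.9961,0.0887)
member 4 (2-3): L=1.7242, (cx,cy)=(0.4344,0.9007)
member 5 (2-4): L=1.3730, (cx,cy)=(1.0000,0.0000)
member 6 (3-4): L=1.6737, (cx,cy)=(0.3728,-0.9279)
solve A·x = −loads:
  F[0-1] = -4015.1100 N (compression)
  F[0-2] = -1550.6685 N (compression)
  F[1-2] = +506.7281 N (tension)
  F[1-3] = +276.1885 N (tension)
  F[2-3] = -357.8272 N (compression)
  F[2-4] = -119.6564 N (compression)
  F[3-4] = +320.9388 N (tension)
  Rx@0 = +3501.6200 N
  Ry@0 = +3509.2587 N
  Ry@4 = -297.7987 N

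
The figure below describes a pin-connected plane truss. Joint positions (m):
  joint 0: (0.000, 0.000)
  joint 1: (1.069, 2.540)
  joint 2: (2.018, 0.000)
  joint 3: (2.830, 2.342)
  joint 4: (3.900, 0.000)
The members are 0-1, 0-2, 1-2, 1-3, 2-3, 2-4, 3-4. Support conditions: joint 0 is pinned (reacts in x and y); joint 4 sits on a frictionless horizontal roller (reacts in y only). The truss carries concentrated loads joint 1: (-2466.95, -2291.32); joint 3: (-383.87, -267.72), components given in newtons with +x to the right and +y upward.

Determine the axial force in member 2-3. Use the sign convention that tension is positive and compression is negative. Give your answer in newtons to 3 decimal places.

N=5 nodes, M=7 members, R=3 reactions → 2N=10, M+R=10
member 0 (0-1): L=2.7558, (cx,cy)=(0.3879,0.9217)
member 1 (0-2): L=2.0180, (cx,cy)=(1.0000,0.0000)
member 2 (1-2): L=2.7115, (cx,cy)=(0.3500,-0.9368)
member 3 (1-3): L=1.7721, (cx,cy)=(0.9937,-0.1117)
member 4 (2-3): L=2.4788, (cx,cy)=(0.3276,0.9448)
member 5 (2-4): L=1.8820, (cx,cy)=(1.0000,0.0000)
member 6 (3-4): L=2.5749, (cx,cy)=(0.4156,-0.9096)
solve A·x = −loads:
  F[0-1] = -3877.5372 N (compression)
  F[0-2] = -1346.6807 N (compression)
  F[1-2] = +1308.5999 N (tension)
  F[1-3] = +507.9927 N (tension)
  F[2-3] = -1297.4228 N (compression)
  F[2-4] = -463.6699 N (compression)
  F[3-4] = +1115.7772 N (tension)
  Rx@0 = +2850.8200 N
  Ry@0 = +3573.9138 N
  Ry@4 = -1014.8738 N

-1297.423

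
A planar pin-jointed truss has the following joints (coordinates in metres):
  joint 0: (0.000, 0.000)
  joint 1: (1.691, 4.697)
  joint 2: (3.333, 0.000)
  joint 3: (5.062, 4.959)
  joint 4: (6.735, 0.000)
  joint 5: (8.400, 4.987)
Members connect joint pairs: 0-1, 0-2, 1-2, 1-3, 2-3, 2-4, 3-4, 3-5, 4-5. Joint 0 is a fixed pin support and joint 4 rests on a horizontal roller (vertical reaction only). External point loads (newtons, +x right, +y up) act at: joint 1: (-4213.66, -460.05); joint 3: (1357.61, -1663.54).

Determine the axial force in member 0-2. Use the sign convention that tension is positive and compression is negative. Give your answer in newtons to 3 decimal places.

N=6 nodes, M=9 members, R=3 reactions → 2N=12, M+R=12
member 0 (0-1): L=4.9921, (cx,cy)=(0.3387,0.9409)
member 1 (0-2): L=3.3330, (cx,cy)=(1.0000,0.0000)
member 2 (1-2): L=4.9757, (cx,cy)=(0.3300,-0.9440)
member 3 (1-3): L=3.3812, (cx,cy)=(0.9970,0.0775)
member 4 (2-3): L=5.2518, (cx,cy)=(0.3292,0.9443)
member 5 (2-4): L=3.4020, (cx,cy)=(1.0000,0.0000)
member 6 (3-4): L=5.2336, (cx,cy)=(0.3197,-0.9475)
member 7 (3-5): L=3.3381, (cx,cy)=(1.0000,0.0084)
member 8 (4-5): L=5.2576, (cx,cy)=(0.3167,0.9485)
solve A·x = −loads:
  F[0-1] = -2866.2174 N (compression)
  F[0-2] = -1885.1657 N (compression)
  F[1-2] = +2566.7116 N (tension)
  F[1-3] = +2402.9827 N (tension)
  F[2-3] = -2565.9722 N (compression)
  F[2-4] = -193.3728 N (compression)
  F[3-4] = +604.9232 N (tension)
  F[3-5] = -0.0000 N (compression)
  F[4-5] = +0.0000 N (tension)
  Rx@0 = +2856.0500 N
  Ry@0 = +2696.7732 N
  Ry@4 = -573.1832 N

-1885.166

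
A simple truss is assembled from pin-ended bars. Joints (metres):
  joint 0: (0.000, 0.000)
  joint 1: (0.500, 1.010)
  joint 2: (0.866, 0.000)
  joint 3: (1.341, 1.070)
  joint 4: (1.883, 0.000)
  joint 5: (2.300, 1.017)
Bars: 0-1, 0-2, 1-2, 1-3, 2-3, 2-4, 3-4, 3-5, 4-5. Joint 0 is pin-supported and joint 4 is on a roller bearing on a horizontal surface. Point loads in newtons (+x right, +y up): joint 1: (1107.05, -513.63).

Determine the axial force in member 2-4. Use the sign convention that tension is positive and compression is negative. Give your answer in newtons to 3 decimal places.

N=6 nodes, M=9 members, R=3 reactions → 2N=12, M+R=12
member 0 (0-1): L=1.1270, (cx,cy)=(0.4437,0.8962)
member 1 (0-2): L=0.8660, (cx,cy)=(1.0000,0.0000)
member 2 (1-2): L=1.0743, (cx,cy)=(0.3407,-0.9402)
member 3 (1-3): L=0.8431, (cx,cy)=(0.9975,0.0712)
member 4 (2-3): L=1.1707, (cx,cy)=(0.4057,0.9140)
member 5 (2-4): L=1.0170, (cx,cy)=(1.0000,0.0000)
member 6 (3-4): L=1.1994, (cx,cy)=(0.4519,-0.8921)
member 7 (3-5): L=0.9605, (cx,cy)=(0.9985,-0.0552)
member 8 (4-5): L=1.0992, (cx,cy)=(0.3794,0.9252)
solve A·x = −loads:
  F[0-1] = +241.6366 N (tension)
  F[0-2] = +999.8453 N (tension)
  F[1-2] = -831.0345 N (compression)
  F[1-3] = -718.5365 N (compression)
  F[2-3] = +854.8437 N (tension)
  F[2-4] = +369.8686 N (tension)
  F[3-4] = -818.5174 N (compression)
  F[3-5] = -0.0000 N (tension)
  F[4-5] = +0.0000 N (tension)
  Rx@0 = -1107.0500 N
  Ry@0 = -216.5535 N
  Ry@4 = +730.1835 N

369.869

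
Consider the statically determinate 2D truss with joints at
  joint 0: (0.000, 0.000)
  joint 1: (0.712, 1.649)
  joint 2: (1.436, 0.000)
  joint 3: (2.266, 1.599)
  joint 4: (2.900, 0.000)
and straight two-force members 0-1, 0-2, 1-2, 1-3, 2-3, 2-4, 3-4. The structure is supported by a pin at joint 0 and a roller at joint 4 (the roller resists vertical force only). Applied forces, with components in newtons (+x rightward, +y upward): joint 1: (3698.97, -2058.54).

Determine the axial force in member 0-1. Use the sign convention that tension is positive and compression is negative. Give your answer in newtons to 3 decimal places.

N=5 nodes, M=7 members, R=3 reactions → 2N=10, M+R=10
member 0 (0-1): L=1.7961, (cx,cy)=(0.3964,0.9181)
member 1 (0-2): L=1.4360, (cx,cy)=(1.0000,0.0000)
member 2 (1-2): L=1.8009, (cx,cy)=(0.4020,-0.9156)
member 3 (1-3): L=1.5548, (cx,cy)=(0.9995,-0.0322)
member 4 (2-3): L=1.8016, (cx,cy)=(0.4607,0.8876)
member 5 (2-4): L=1.4640, (cx,cy)=(1.0000,0.0000)
member 6 (3-4): L=1.7201, (cx,cy)=(0.3686,-0.9296)
solve A·x = −loads:
  F[0-1] = +599.2726 N (tension)
  F[0-2] = +3461.4159 N (tension)
  F[1-2] = -2766.5323 N (compression)
  F[1-3] = -2350.4503 N (compression)
  F[2-3] = +2854.0625 N (tension)
  F[2-4] = +1034.3510 N (tension)
  F[3-4] = -2806.2949 N (compression)
  Rx@0 = -3698.9700 N
  Ry@0 = -550.1779 N
  Ry@4 = +2608.7179 N

599.273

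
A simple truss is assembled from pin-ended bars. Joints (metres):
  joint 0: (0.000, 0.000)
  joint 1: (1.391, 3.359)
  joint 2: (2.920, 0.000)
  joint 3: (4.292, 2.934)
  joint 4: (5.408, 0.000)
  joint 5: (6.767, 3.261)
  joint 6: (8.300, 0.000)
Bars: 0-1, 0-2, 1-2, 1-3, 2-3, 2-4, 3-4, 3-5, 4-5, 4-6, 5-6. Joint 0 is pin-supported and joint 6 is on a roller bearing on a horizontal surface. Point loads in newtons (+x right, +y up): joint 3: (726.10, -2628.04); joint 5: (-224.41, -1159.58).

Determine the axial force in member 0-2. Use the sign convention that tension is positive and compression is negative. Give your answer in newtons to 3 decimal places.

N=7 nodes, M=11 members, R=3 reactions → 2N=14, M+R=14
member 0 (0-1): L=3.6356, (cx,cy)=(0.3826,0.9239)
member 1 (0-2): L=2.9200, (cx,cy)=(1.0000,0.0000)
member 2 (1-2): L=3.6906, (cx,cy)=(0.4143,-0.9101)
member 3 (1-3): L=2.9320, (cx,cy)=(0.9894,-0.1450)
member 4 (2-3): L=3.2389, (cx,cy)=(0.4236,0.9059)
member 5 (2-4): L=2.4880, (cx,cy)=(1.0000,0.0000)
member 6 (3-4): L=3.1391, (cx,cy)=(0.3555,-0.9347)
member 7 (3-5): L=2.4965, (cx,cy)=(0.9914,0.1310)
member 8 (4-5): L=3.5328, (cx,cy)=(0.3847,0.9231)
member 9 (4-6): L=2.8920, (cx,cy)=(1.0000,0.0000)
member 10 (5-6): L=3.6034, (cx,cy)=(0.4254,-0.9050)
solve A·x = −loads:
  F[0-1] = -1423.0001 N (compression)
  F[0-2] = +1046.1339 N (tension)
  F[1-2] = +1641.6400 N (tension)
  F[1-3] = -1237.6350 N (compression)
  F[2-3] = -1649.4184 N (compression)
  F[2-4] = +2424.9393 N (tension)
  F[3-4] = -1694.4559 N (compression)
  F[3-5] = -2064.7275 N (compression)
  F[4-5] = +1715.7822 N (tension)
  F[4-6] = +1162.5094 N (tension)
  F[5-6] = -2732.5120 N (compression)
  Rx@0 = -501.6900 N
  Ry@0 = +1314.7282 N
  Ry@6 = +2472.8918 N

1046.134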